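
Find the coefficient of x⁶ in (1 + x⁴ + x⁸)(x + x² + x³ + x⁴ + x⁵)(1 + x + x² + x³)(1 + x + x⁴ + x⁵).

(1 + x⁴ + x⁸) has coefficients 1,0,0,0,1,0,0 for degrees 0…6.
(x + x² + x³ + x⁴ + x⁵) has coefficients 0,1,1,1,1,1,0 for degrees 0…6.
Multiplying by (1 + x + x² + x³) gives running coefficients 0,1,2,3,4,4,3 for degrees 0…6.
Finally multiplying by (1 + x + x⁴ + x⁵), the product of all factors after the first has coefficients 0,1,3,5,7,9,10 for degrees 0…6.
[x⁶] = 1·10 + 1·3 = 13.

13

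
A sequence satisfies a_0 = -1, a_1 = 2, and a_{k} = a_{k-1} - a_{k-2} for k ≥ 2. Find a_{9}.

The ordinary generating function has denominator 1 - t + t^2.
Iterating the recurrence: a_0,…,a_{9} = -1, 2, 3, 1, -2, -3, -1, 2, 3, 1.

1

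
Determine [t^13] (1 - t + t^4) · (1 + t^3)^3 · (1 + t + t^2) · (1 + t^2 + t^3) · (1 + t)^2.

(1 - t + t^4) has coefficients 1,-1,0,0,1 for degrees 0…4.
(1 + t^3)^3 has coefficients 1,0,0,3,0,0,3,0,0,1,0,0,0,0 for degrees 0…13.
Multiplying by (1 + t + t^2) gives running coefficients 1,1,1,3,3,3,3,3,3,1,1,1,0,0 for degrees 0…13.
Multiplying by (1 + t^2 + t^3) gives running coefficients 1,1,2,5,5,7,9,9,9,7,7,5,2,2 for degrees 0…13.
Finally multiplying by (1 + t)^2, the product of all factors after the first has coefficients 1,3,5,10,17,22,28,34,36,34,30,26,19,11 for degrees 0…13.
[t^13] = 1·11 − 1·19 + 1·34 = 26.

26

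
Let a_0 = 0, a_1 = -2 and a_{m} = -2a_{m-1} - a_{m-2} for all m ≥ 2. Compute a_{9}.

-18

The ordinary generating function has denominator 1 + 2z + z^2.
Iterating the recurrence: a_0,…,a_{9} = 0, -2, 4, -6, 8, -10, 12, -14, 16, -18.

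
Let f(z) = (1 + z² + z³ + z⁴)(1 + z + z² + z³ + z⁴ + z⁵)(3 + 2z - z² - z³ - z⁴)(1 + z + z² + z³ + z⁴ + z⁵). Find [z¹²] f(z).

(1 + z² + z³ + z⁴) has coefficients 1,0,1,1,1 for degrees 0…4.
(1 + z + z² + z³ + z⁴ + z⁵) has coefficients 1,1,1,1,1,1,0,0,0,0,0,0,0 for degrees 0…12.
Multiplying by (3 + 2z - z² - z³ - z⁴) gives running coefficients 3,5,4,3,2,2,-1,-3,-2,-1,0,0,0 for degrees 0…12.
Finally multiplying by (1 + z + z² + z³ + z⁴ + z⁵), the product of all factors after the first has coefficients 3,8,12,15,17,19,15,7,1,-3,-5,-7,-6 for degrees 0…12.
[z¹²] = 1·(-6) + 1·(-5) + 1·(-3) + 1·1 = -13.

-13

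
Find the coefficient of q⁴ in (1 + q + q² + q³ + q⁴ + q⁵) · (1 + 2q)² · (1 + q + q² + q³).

(1 + q + q² + q³ + q⁴ + q⁵) has coefficients 1,1,1,1,1 for degrees 0…4.
(1 + 2q)² has coefficients 1,4,4,0,0 for degrees 0…4.
Finally multiplying by (1 + q + q² + q³), the product of all factors after the first has coefficients 1,5,9,9,8 for degrees 0…4.
[q⁴] = 1·8 + 1·9 + 1·9 + 1·5 + 1·1 = 32.

32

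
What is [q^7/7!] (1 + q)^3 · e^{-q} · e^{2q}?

358

The EGF product rule gives c_7 = Σ_{k_1+k_2+k_3=7} C(7; k_1,k_2,k_3) · ∏ g_i(k_i), where (1+q)^3 gives the falling factorial (3)_k; e^{-q} gives (-1)^k; e^{2q} gives (2)^k.
g_1(k) for k = 0…7: 1, 3, 6, 6, 0, 0, 0, 0.
g_2(k) for k = 0…7: 1, -1, 1, -1, 1, -1, 1, -1.
g_3(k) for k = 0…7: 1, 2, 4, 8, 16, 32, 64, 128.
First combine the last two factors: h(k) = Σ_j C(k,j)·g_2(j)·g_3(k−j) for k = 0…7: 1, 1, 1, 1, 1, 1, 1, 1.
c_7 = Σ_k C(7,k)·g_1(k)·h(7−k) = 1·1·1 + 7·3·1 + 21·6·1 + 35·6·1 = 1 + 21 + 126 + 210 = 358.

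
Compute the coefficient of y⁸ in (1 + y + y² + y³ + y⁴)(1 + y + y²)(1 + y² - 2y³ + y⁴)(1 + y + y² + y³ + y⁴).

4

(1 + y + y² + y³ + y⁴) has coefficients 1,1,1,1,1 for degrees 0…4.
(1 + y + y²) has coefficients 1,1,1,0,0,0,0,0,0 for degrees 0…8.
Multiplying by (1 + y² - 2y³ + y⁴) gives running coefficients 1,1,2,-1,0,-1,1,0,0 for degrees 0…8.
Finally multiplying by (1 + y + y² + y³ + y⁴), the product of all factors after the first has coefficients 1,2,4,3,3,1,1,-1,0 for degrees 0…8.
[y⁸] = 1·0 + 1·(-1) + 1·1 + 1·1 + 1·3 = 4.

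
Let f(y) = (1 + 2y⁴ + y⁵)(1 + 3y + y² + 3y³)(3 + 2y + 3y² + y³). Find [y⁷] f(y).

54

(1 + 2y⁴ + y⁵) has coefficients 1,0,0,0,2,1 for degrees 0…5.
(1 + 3y + y² + 3y³) has coefficients 1,3,1,3,0,0,0,0 for degrees 0…7.
Finally multiplying by (3 + 2y + 3y² + y³), the product of all factors after the first has coefficients 3,11,12,21,12,10,3,0 for degrees 0…7.
[y⁷] = 1·0 + 2·21 + 1·12 = 54.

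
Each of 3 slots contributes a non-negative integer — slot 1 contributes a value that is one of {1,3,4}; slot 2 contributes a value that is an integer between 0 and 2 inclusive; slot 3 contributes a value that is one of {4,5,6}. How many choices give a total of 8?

5

The generating function for the choices is (x + x³ + x⁴)·(1 + x + x²)·(x⁴ + x⁵ + x⁶); the count is [x⁸].
(x + x³ + x⁴) has coefficients 0,1,0,1,1 for degrees 0…4.
(1 + x + x²) has coefficients 1,1,1,0,0,0,0,0,0 for degrees 0…8.
Finally multiplying by (x⁴ + x⁵ + x⁶), the product of all factors after the first has coefficients 0,0,0,0,1,2,3,2,1 for degrees 0…8.
[x⁸] = 1·2 + 1·2 + 1·1 = 5.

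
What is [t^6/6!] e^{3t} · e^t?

4096

The EGF product rule gives c_6 = Σ_{k_1+k_2=6} C(6; k_1,k_2) · ∏ g_i(k_i), where e^{3t} gives (3)^k; e^t gives (1)^k.
g_1(k) for k = 0…6: 1, 3, 9, 27, 81, 243, 729.
g_2(k) for k = 0…6: 1, 1, 1, 1, 1, 1, 1.
c_6 = Σ_k C(6,k)·g_1(k)·g_2(6−k) = 1·1·1 + 6·3·1 + 15·9·1 + 20·27·1 + 15·81·1 + 6·243·1 + 1·729·1 = 1 + 18 + 135 + 540 + 1215 + 1458 + 729 = 4096.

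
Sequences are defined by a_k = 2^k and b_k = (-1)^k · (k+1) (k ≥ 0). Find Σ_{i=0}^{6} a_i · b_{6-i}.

31

The convolution is the x^6 coefficient of A(x)B(x).
Σ = 1·7 + 2·(-6) + 4·5 + 8·(-4) + 16·3 + 32·(-2) + 64·1 = 31.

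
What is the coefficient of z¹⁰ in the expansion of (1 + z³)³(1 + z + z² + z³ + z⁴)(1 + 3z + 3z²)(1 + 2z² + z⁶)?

(1 + z³)³ has coefficients 1,0,0,3,0,0,3,0,0,1 for degrees 0…9.
(1 + z + z² + z³ + z⁴) has coefficients 1,1,1,1,1,0,0,0,0,0,0 for degrees 0…10.
Multiplying by (1 + 3z + 3z²) gives running coefficients 1,4,7,7,7,6,3,0,0,0,0 for degrees 0…10.
Finally multiplying by (1 + 2z² + z⁶), the product of all factors after the first has coefficients 1,4,9,15,21,20,18,16,13,7,7 for degrees 0…10.
[z¹⁰] = 1·7 + 3·16 + 3·21 + 1·4 = 122.

122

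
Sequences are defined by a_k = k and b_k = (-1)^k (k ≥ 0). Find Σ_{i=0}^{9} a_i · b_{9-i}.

5

Write out a_i and b_{9-i} for i = 0,…,9 and sum the products.
Σ = 0·(-1) + 1·1 + 2·(-1) + 3·1 + 4·(-1) + 5·1 + 6·(-1) + 7·1 + 8·(-1) + 9·1 = 5.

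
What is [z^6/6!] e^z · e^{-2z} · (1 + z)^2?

The EGF product rule gives c_6 = Σ_{k_1+k_2+k_3=6} C(6; k_1,k_2,k_3) · ∏ g_i(k_i), where e^z gives (1)^k; e^{-2z} gives (-2)^k; (1+z)^2 gives the falling factorial (2)_k.
g_1(k) for k = 0…6: 1, 1, 1, 1, 1, 1, 1.
g_2(k) for k = 0…6: 1, -2, 4, -8, 16, -32, 64.
g_3(k) for k = 0…6: 1, 2, 2, 0, 0, 0, 0.
First combine the last two factors: h(k) = Σ_j C(k,j)·g_2(j)·g_3(k−j) for k = 0…6: 1, 0, -2, 4, 0, -32, 160.
c_6 = Σ_k C(6,k)·g_1(k)·h(6−k) = 1·1·160 + 6·1·(-32) + 20·1·4 + 15·1·(-2) + 1·1·1 = 160 − 192 + 80 − 30 + 1 = 19.

19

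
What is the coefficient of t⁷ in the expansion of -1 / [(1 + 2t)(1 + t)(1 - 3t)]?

Partial fractions give a closed form: a_n = (-4/5)·(-2)^n + (1/4)·(-1)^n + (-9/20)·3^n.
At n = 7: a_7 = -882.

-882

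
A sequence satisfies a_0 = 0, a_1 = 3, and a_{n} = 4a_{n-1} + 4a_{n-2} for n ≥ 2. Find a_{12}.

85155840

The ordinary generating function has denominator 1 - 4z - 4z^2.
Iterating the recurrence: a_0,…,a_{12} = 0, 3, 12, 60, 288, 1392, 6720, 32448, 156672, 756480, 3652608, 17636352, 85155840.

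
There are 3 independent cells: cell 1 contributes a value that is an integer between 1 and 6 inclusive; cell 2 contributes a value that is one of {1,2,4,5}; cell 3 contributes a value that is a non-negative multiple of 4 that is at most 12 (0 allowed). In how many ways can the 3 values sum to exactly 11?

7

The generating function for the choices is (q + q² + q³ + q⁴ + q⁵ + q⁶)·(q + q² + q⁴ + q⁵)·(1 + q⁴ + q⁸ + q¹²); the count is [q¹¹].
(q + q² + q³ + q⁴ + q⁵ + q⁶) has coefficients 0,1,1,1,1,1,1 for degrees 0…6.
(q + q² + q⁴ + q⁵) has coefficients 0,1,1,0,1,1,0,0,0,0,0,0 for degrees 0…11.
Finally multiplying by (1 + q⁴ + q⁸ + q¹²), the product of all factors after the first has coefficients 0,1,1,0,1,2,1,0,1,2,1,0 for degrees 0…11.
[q¹¹] = 1·1 + 1·2 + 1·1 + 1·0 + 1·1 + 1·2 = 7.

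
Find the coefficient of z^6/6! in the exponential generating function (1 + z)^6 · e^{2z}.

The EGF product rule gives c_6 = Σ_{k_1+k_2=6} C(6; k_1,k_2) · ∏ g_i(k_i), where (1+z)^6 gives the falling factorial (6)_k; e^{2z} gives (2)^k.
g_1(k) for k = 0…6: 1, 6, 30, 120, 360, 720, 720.
g_2(k) for k = 0…6: 1, 2, 4, 8, 16, 32, 64.
c_6 = Σ_k C(6,k)·g_1(k)·g_2(6−k) = 1·1·64 + 6·6·32 + 15·30·16 + 20·120·8 + 15·360·4 + 6·720·2 + 1·720·1 = 64 + 1152 + 7200 + 19200 + 21600 + 8640 + 720 = 58576.

58576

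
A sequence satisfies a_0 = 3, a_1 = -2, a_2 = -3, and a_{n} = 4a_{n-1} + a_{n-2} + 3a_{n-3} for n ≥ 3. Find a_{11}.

The ordinary generating function has denominator 1 - 4x - x^2 - 3x^3.
Iterating the recurrence: a_0,…,a_{11} = 3, -2, -3, -5, -29, -130, -564, -2473, -10846, -47549, -208461, -913931.

-913931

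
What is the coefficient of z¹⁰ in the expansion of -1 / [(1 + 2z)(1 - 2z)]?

Partial fractions give a closed form: a_n = (-1/2)·(-2)^n + (-1/2)·2^n.
At n = 10: a_10 = -1024.

-1024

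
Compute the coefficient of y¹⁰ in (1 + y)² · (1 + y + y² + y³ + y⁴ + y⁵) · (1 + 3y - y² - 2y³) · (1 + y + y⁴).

-6

(1 + y)² has coefficients 1,2,1 for degrees 0…2.
(1 + y + y² + y³ + y⁴ + y⁵) has coefficients 1,1,1,1,1,1,0,0,0,0,0 for degrees 0…10.
Multiplying by (1 + 3y - y² - 2y³) gives running coefficients 1,4,3,1,1,1,0,-3,-2,0,0 for degrees 0…10.
Finally multiplying by (1 + y + y⁴), the product of all factors after the first has coefficients 1,5,7,4,3,6,4,-2,-4,-1,0 for degrees 0…10.
[y¹⁰] = 1·0 + 2·(-1) + 1·(-4) = -6.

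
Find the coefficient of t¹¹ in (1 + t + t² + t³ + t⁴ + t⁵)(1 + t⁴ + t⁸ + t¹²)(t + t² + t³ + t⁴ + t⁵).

7

(1 + t + t² + t³ + t⁴ + t⁵) has coefficients 1,1,1,1,1,1 for degrees 0…5.
(1 + t⁴ + t⁸ + t¹²) has coefficients 1,0,0,0,1,0,0,0,1,0,0,0 for degrees 0…11.
Finally multiplying by (t + t² + t³ + t⁴ + t⁵), the product of all factors after the first has coefficients 0,1,1,1,1,2,1,1,1,2,1,1 for degrees 0…11.
[t¹¹] = 1·1 + 1·1 + 1·2 + 1·1 + 1·1 + 1·1 = 7.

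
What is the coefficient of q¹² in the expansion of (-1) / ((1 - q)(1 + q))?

The denominator gives the recurrence a_n = a_(n−2) for n ≥ 2; the numerator fixes a_0 = -1, a_1 = 0.
Iterating: -1, 0, -1, 0, -1, 0, -1, 0, -1, 0, -1, 0, -1, so a_12 = -1.

-1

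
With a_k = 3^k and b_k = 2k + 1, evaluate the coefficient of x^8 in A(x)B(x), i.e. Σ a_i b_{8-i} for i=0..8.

This is [x^8] in the product of the two ordinary generating functions.
Σ = 1·17 + 3·15 + 9·13 + 27·11 + 81·9 + 243·7 + 729·5 + 2187·3 + 6561·1 = 19673.

19673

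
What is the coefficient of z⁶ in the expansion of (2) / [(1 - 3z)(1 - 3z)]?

The denominator gives the recurrence a_n = 6a_(n−1) − 9a_(n−2) for n ≥ 2; the numerator fixes a_0 = 2, a_1 = 12.
Iterating: 2, 12, 54, 216, 810, 2916, 10206, so a_6 = 10206.

10206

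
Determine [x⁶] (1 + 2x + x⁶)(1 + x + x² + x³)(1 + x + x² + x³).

(1 + 2x + x⁶) has coefficients 1,2,0,0,0,0,1 for degrees 0…6.
(1 + x + x² + x³) has coefficients 1,1,1,1,0,0,0 for degrees 0…6.
Finally multiplying by (1 + x + x² + x³), the product of all factors after the first has coefficients 1,2,3,4,3,2,1 for degrees 0…6.
[x⁶] = 1·1 + 2·2 + 1·1 = 6.

6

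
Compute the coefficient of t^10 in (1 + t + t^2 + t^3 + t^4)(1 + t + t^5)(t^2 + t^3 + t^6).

(1 + t + t^2 + t^3 + t^4) has coefficients 1,1,1,1,1 for degrees 0…4.
(1 + t + t^5) has coefficients 1,1,0,0,0,1,0,0,0,0,0 for degrees 0…10.
Finally multiplying by (t^2 + t^3 + t^6), the product of all factors after the first has coefficients 0,0,1,2,1,0,1,2,1,0,0 for degrees 0…10.
[t^10] = 1·0 + 1·0 + 1·1 + 1·2 + 1·1 = 4.

4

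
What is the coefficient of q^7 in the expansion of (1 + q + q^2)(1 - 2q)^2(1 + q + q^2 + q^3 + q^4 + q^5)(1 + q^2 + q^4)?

(1 + q + q^2) has coefficients 1,1,1 for degrees 0…2.
(1 - 2q)^2 has coefficients 1,-4,4,0,0,0,0,0 for degrees 0…7.
Multiplying by (1 + q + q^2 + q^3 + q^4 + q^5) gives running coefficients 1,-3,1,1,1,1,0,4 for degrees 0…7.
Finally multiplying by (1 + q^2 + q^4), the product of all factors after the first has coefficients 1,-3,2,-2,3,-1,2,6 for degrees 0…7.
[q^7] = 1·6 + 1·2 + 1·(-1) = 7.

7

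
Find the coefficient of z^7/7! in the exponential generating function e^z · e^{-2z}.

The EGF product rule gives c_7 = Σ_{k_1+k_2=7} C(7; k_1,k_2) · ∏ g_i(k_i), where e^z gives (1)^k; e^{-2z} gives (-2)^k.
g_1(k) for k = 0…7: 1, 1, 1, 1, 1, 1, 1, 1.
g_2(k) for k = 0…7: 1, -2, 4, -8, 16, -32, 64, -128.
c_7 = Σ_k C(7,k)·g_1(k)·g_2(7−k) = 1·1·(-128) + 7·1·64 + 21·1·(-32) + 35·1·16 + 35·1·(-8) + 21·1·4 + 7·1·(-2) + 1·1·1 = −128 + 448 − 672 + 560 − 280 + 84 − 14 + 1 = -1.

-1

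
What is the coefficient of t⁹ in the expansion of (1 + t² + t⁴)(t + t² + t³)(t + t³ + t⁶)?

3

(1 + t² + t⁴) has coefficients 1,0,1,0,1 for degrees 0…4.
(t + t² + t³) has coefficients 0,1,1,1,0,0,0,0,0,0 for degrees 0…9.
Finally multiplying by (t + t³ + t⁶), the product of all factors after the first has coefficients 0,0,1,1,2,1,1,1,1,1 for degrees 0…9.
[t⁹] = 1·1 + 1·1 + 1·1 = 3.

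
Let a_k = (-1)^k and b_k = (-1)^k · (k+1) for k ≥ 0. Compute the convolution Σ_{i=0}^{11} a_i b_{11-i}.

-78

Write out a_i and b_{11-i} for i = 0,…,11 and sum the products.
Σ = 1·(-12) − 1·11 + 1·(-10) − 1·9 + 1·(-8) − 1·7 + 1·(-6) − 1·5 + 1·(-4) − 1·3 + 1·(-2) − 1·1 = -78.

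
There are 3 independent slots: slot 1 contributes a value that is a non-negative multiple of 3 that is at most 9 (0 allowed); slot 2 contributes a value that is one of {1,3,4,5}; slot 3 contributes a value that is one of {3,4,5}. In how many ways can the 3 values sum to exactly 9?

The generating function for the choices is (1 + z³ + z⁶ + z⁹)·(z + z³ + z⁴ + z⁵)·(z³ + z⁴ + z⁵); the count is [z⁹].
(1 + z³ + z⁶ + z⁹) has coefficients 1,0,0,1,0,0,1,0,0,1 for degrees 0…9.
(z + z³ + z⁴ + z⁵) has coefficients 0,1,0,1,1,1,0,0,0,0 for degrees 0…9.
Finally multiplying by (z³ + z⁴ + z⁵), the product of all factors after the first has coefficients 0,0,0,0,1,1,2,2,3,2 for degrees 0…9.
[z⁹] = 1·2 + 1·2 + 1·0 + 1·0 = 4.

4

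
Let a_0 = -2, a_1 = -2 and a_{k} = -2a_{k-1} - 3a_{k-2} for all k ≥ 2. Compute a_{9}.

-482

The ordinary generating function has denominator 1 + 2z + 3z^2.
Iterating the recurrence: a_0,…,a_{9} = -2, -2, 10, -14, -2, 46, -86, 34, 190, -482.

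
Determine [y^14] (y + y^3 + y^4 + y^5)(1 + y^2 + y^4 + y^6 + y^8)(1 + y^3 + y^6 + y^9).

(y + y^3 + y^4 + y^5) has coefficients 0,1,0,1,1,1 for degrees 0…5.
(1 + y^2 + y^4 + y^6 + y^8) has coefficients 1,0,1,0,1,0,1,0,1,0,0,0,0,0,0 for degrees 0…14.
Finally multiplying by (1 + y^3 + y^6 + y^9), the product of all factors after the first has coefficients 1,0,1,1,1,1,2,1,2,2,1,2,1,1,1 for degrees 0…14.
[y^14] = 1·1 + 1·2 + 1·1 + 1·2 = 6.

6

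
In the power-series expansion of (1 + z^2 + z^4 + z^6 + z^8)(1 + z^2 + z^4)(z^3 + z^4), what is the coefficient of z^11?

3

(1 + z^2 + z^4 + z^6 + z^8) has coefficients 1,0,1,0,1,0,1,0,1 for degrees 0…8.
(1 + z^2 + z^4) has coefficients 1,0,1,0,1,0,0,0,0,0,0,0 for degrees 0…11.
Finally multiplying by (z^3 + z^4), the product of all factors after the first has coefficients 0,0,0,1,1,1,1,1,1,0,0,0 for degrees 0…11.
[z^11] = 1·0 + 1·0 + 1·1 + 1·1 + 1·1 = 3.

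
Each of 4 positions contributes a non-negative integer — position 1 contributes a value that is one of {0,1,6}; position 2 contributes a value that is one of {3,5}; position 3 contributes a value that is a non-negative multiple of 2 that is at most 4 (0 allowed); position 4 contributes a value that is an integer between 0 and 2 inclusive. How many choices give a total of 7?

6

The generating function for the choices is (1 + y + y⁶)·(y³ + y⁵)·(1 + y² + y⁴)·(1 + y + y²); the count is [y⁷].
(1 + y + y⁶) has coefficients 1,1,0,0,0,0,1 for degrees 0…6.
(y³ + y⁵) has coefficients 0,0,0,1,0,1,0,0 for degrees 0…7.
Multiplying by (1 + y² + y⁴) gives running coefficients 0,0,0,1,0,2,0,2 for degrees 0…7.
Finally multiplying by (1 + y + y²), the product of all factors after the first has coefficients 0,0,0,1,1,3,2,4 for degrees 0…7.
[y⁷] = 1·4 + 1·2 + 1·0 = 6.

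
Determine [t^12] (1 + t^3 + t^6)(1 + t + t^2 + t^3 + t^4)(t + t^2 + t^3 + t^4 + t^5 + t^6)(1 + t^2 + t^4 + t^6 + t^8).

39

(1 + t^3 + t^6) has coefficients 1,0,0,1,0,0,1 for degrees 0…6.
(1 + t + t^2 + t^3 + t^4) has coefficients 1,1,1,1,1,0,0,0,0,0,0,0,0 for degrees 0…12.
Multiplying by (t + t^2 + t^3 + t^4 + t^5 + t^6) gives running coefficients 0,1,2,3,4,5,5,4,3,2,1,0,0 for degrees 0…12.
Finally multiplying by (1 + t^2 + t^4 + t^6 + t^8), the product of all factors after the first has coefficients 0,1,2,4,6,9,11,13,14,15,15,14,13 for degrees 0…12.
[t^12] = 1·13 + 1·15 + 1·11 = 39.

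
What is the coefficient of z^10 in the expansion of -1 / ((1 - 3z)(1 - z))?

Partial fractions give a closed form: a_n = (-3/2)·3^n + (1/2)·1^n.
At n = 10: a_10 = -88573.

-88573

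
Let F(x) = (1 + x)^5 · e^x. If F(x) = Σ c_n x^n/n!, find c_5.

The EGF product rule gives c_5 = Σ_{k_1+k_2=5} C(5; k_1,k_2) · ∏ g_i(k_i), where (1+x)^5 gives the falling factorial (5)_k; e^x gives (1)^k.
g_1(k) for k = 0…5: 1, 5, 20, 60, 120, 120.
g_2(k) for k = 0…5: 1, 1, 1, 1, 1, 1.
c_5 = Σ_k C(5,k)·g_1(k)·g_2(5−k) = 1·1·1 + 5·5·1 + 10·20·1 + 10·60·1 + 5·120·1 + 1·120·1 = 1 + 25 + 200 + 600 + 600 + 120 = 1546.

1546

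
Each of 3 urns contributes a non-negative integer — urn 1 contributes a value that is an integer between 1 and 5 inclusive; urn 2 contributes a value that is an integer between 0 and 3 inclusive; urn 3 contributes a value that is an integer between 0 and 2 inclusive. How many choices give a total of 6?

The generating function for the choices is (y + y² + y³ + y⁴ + y⁵)·(1 + y + y² + y³)·(1 + y + y²); the count is [y⁶].
(y + y² + y³ + y⁴ + y⁵) has coefficients 0,1,1,1,1,1 for degrees 0…5.
(1 + y + y² + y³) has coefficients 1,1,1,1,0,0,0 for degrees 0…6.
Finally multiplying by (1 + y + y²), the product of all factors after the first has coefficients 1,2,3,3,2,1,0 for degrees 0…6.
[y⁶] = 1·1 + 1·2 + 1·3 + 1·3 + 1·2 = 11.

11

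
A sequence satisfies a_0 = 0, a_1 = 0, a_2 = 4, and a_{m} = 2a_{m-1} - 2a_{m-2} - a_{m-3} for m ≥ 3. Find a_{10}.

The ordinary generating function has denominator 1 - 2t + 2t^2 + t^3.
Iterating the recurrence: a_0,…,a_{10} = 0, 0, 4, 8, 8, -4, -32, -64, -60, 40, 264.

264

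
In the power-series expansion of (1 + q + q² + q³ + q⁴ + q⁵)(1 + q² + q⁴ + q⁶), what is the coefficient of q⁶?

3

(1 + q + q² + q³ + q⁴ + q⁵) has coefficients 1,1,1,1,1,1 for degrees 0…5.
(1 + q² + q⁴ + q⁶) has coefficients 1,0,1,0,1,0,1 for degrees 0…6.
[q⁶] = 1·1 + 1·0 + 1·1 + 1·0 + 1·1 + 1·0 = 3.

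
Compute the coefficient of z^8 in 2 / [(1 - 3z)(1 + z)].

Partial fractions give a closed form: a_n = (3/2)·3^n + (1/2)·(-1)^n.
At n = 8: a_8 = 9842.

9842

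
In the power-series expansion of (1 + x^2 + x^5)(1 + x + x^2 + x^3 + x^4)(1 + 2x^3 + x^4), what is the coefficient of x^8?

7

(1 + x^2 + x^5) has coefficients 1,0,1,0,0,1 for degrees 0…5.
(1 + x + x^2 + x^3 + x^4) has coefficients 1,1,1,1,1,0,0,0,0 for degrees 0…8.
Finally multiplying by (1 + 2x^3 + x^4), the product of all factors after the first has coefficients 1,1,1,3,4,3,3,3,1 for degrees 0…8.
[x^8] = 1·1 + 1·3 + 1·3 = 7.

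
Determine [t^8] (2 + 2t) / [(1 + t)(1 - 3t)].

Partial fractions give a closed form: a_n = (2)·3^n.
At n = 8: a_8 = 13122.

13122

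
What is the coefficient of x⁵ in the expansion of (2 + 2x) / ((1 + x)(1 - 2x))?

Partial fractions give a closed form: a_n = (2)·2^n.
At n = 5: a_5 = 64.

64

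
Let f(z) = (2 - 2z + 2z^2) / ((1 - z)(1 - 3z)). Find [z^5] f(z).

566

The denominator gives the recurrence a_n = 4a_(n−1) − 3a_(n−2) for n ≥ 3; the numerator fixes a_0 = 2, a_1 = 6, a_2 = 20.
Iterating: 2, 6, 20, 62, 188, 566, so a_5 = 566.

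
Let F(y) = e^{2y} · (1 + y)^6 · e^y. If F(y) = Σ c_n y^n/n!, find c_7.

1017495

The EGF product rule gives c_7 = Σ_{k_1+k_2+k_3=7} C(7; k_1,k_2,k_3) · ∏ g_i(k_i), where e^{2y} gives (2)^k; (1+y)^6 gives the falling factorial (6)_k; e^y gives (1)^k.
g_1(k) for k = 0…7: 1, 2, 4, 8, 16, 32, 64, 128.
g_2(k) for k = 0…7: 1, 6, 30, 120, 360, 720, 720, 0.
g_3(k) for k = 0…7: 1, 1, 1, 1, 1, 1, 1, 1.
First combine the last two factors: h(k) = Σ_j C(k,j)·g_2(j)·g_3(k−j) for k = 0…7: 1, 7, 43, 229, 1045, 4051, 13327, 37633.
c_7 = Σ_k C(7,k)·g_1(k)·h(7−k) = 1·1·37633 + 7·2·13327 + 21·4·4051 + 35·8·1045 + 35·16·229 + 21·32·43 + 7·64·7 + 1·128·1 = 37633 + 186578 + 340284 + 292600 + 128240 + 28896 + 3136 + 128 = 1017495.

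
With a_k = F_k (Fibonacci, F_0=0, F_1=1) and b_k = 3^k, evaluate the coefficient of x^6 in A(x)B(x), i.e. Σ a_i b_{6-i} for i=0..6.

428

Write out a_i and b_{6-i} for i = 0,…,6 and sum the products.
Σ = 0·729 + 1·243 + 1·81 + 2·27 + 3·9 + 5·3 + 8·1 = 428.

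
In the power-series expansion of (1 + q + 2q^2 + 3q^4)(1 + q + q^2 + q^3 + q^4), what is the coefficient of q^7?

(1 + q + 2q^2 + 3q^4) has coefficients 1,1,2,0,3 for degrees 0…4.
(1 + q + q^2 + q^3 + q^4) has coefficients 1,1,1,1,1,0,0,0 for degrees 0…7.
[q^7] = 1·0 + 1·0 + 2·0 + 3·1 = 3.

3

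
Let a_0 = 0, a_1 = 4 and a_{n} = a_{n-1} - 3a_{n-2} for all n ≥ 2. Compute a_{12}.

640

The ordinary generating function has denominator 1 - t + 3t^2.
Iterating the recurrence: a_0,…,a_{12} = 0, 4, 4, -8, -20, 4, 64, 52, -140, -296, 124, 1012, 640.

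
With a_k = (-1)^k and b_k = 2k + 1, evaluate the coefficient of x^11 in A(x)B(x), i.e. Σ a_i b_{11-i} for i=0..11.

Write out a_i and b_{11-i} for i = 0,…,11 and sum the products.
Σ = 1·23 − 1·21 + 1·19 − 1·17 + 1·15 − 1·13 + 1·11 − 1·9 + 1·7 − 1·5 + 1·3 − 1·1 = 12.

12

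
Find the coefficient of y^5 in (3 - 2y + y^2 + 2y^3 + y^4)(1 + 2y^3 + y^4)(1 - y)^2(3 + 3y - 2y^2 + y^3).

(3 - 2y + y^2 + 2y^3 + y^4) has coefficients 3,-2,1,2,1 for degrees 0…4.
(1 + 2y^3 + y^4) has coefficients 1,0,0,2,1,0 for degrees 0…5.
Multiplying by (1 - y)^2 gives running coefficients 1,-2,1,2,-3,0 for degrees 0…5.
Finally multiplying by (3 + 3y - 2y^2 + y^3), the product of all factors after the first has coefficients 3,-3,-5,14,-7,-12 for degrees 0…5.
[y^5] = 3·(-12) − 2·(-7) + 1·14 + 2·(-5) + 1·(-3) = -21.

-21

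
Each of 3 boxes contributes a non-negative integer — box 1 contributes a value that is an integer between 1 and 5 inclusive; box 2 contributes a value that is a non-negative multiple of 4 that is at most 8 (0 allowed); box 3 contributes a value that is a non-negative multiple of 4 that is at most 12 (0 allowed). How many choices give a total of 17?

The generating function for the choices is (y + y² + y³ + y⁴ + y⁵)·(1 + y⁴ + y⁸)·(1 + y⁴ + y⁸ + y¹²); the count is [y¹⁷].
(y + y² + y³ + y⁴ + y⁵) has coefficients 0,1,1,1,1,1 for degrees 0…5.
(1 + y⁴ + y⁸) has coefficients 1,0,0,0,1,0,0,0,1,0,0,0,0,0,0,0,0,0 for degrees 0…17.
Finally multiplying by (1 + y⁴ + y⁸ + y¹²), the product of all factors after the first has coefficients 1,0,0,0,2,0,0,0,3,0,0,0,3,0,0,0,2,0 for degrees 0…17.
[y¹⁷] = 1·2 + 1·0 + 1·0 + 1·0 + 1·3 = 5.

5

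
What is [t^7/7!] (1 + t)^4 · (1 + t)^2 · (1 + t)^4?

604800

The EGF product rule gives c_7 = Σ_{k_1+k_2+k_3=7} C(7; k_1,k_2,k_3) · ∏ g_i(k_i), where (1+t)^4 gives the falling factorial (4)_k; (1+t)^2 gives the falling factorial (2)_k; (1+t)^4 gives the falling factorial (4)_k.
g_1(k) for k = 0…7: 1, 4, 12, 24, 24, 0, 0, 0.
g_2(k) for k = 0…7: 1, 2, 2, 0, 0, 0, 0, 0.
g_3(k) for k = 0…7: 1, 4, 12, 24, 24, 0, 0, 0.
First combine the last two factors: h(k) = Σ_j C(k,j)·g_2(j)·g_3(k−j) for k = 0…7: 1, 6, 30, 120, 360, 720, 720, 0.
c_7 = Σ_k C(7,k)·g_1(k)·h(7−k) = 7·4·720 + 21·12·720 + 35·24·360 + 35·24·120 = 20160 + 181440 + 302400 + 100800 = 604800.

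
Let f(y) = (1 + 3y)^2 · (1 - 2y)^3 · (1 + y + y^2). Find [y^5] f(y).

-2

(1 + 3y)^2 has coefficients 1,6,9 for degrees 0…2.
(1 - 2y)^3 has coefficients 1,-6,12,-8,0,0 for degrees 0…5.
Finally multiplying by (1 + y + y^2), the product of all factors after the first has coefficients 1,-5,7,-2,4,-8 for degrees 0…5.
[y^5] = 1·(-8) + 6·4 + 9·(-2) = -2.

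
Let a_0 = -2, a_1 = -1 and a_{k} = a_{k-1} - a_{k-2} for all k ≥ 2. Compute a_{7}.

-1

The ordinary generating function has denominator 1 - q + q^2.
Iterating the recurrence: a_0,…,a_{7} = -2, -1, 1, 2, 1, -1, -2, -1.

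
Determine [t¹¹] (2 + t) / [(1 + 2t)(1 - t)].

-2047

The denominator gives the recurrence a_n = −a_(n−1) + 2a_(n−2) for n ≥ 3; the numerator fixes a_0 = 2, a_1 = -1, a_2 = 5.
Iterating: 2, -1, 5, -7, 17, -31, 65, -127, 257, -511, 1025, -2047, so a_11 = -2047.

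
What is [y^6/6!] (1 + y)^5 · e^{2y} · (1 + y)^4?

The EGF product rule gives c_6 = Σ_{k_1+k_2+k_3=6} C(6; k_1,k_2,k_3) · ∏ g_i(k_i), where (1+y)^5 gives the falling factorial (5)_k; e^{2y} gives (2)^k; (1+y)^4 gives the falling factorial (4)_k.
g_1(k) for k = 0…6: 1, 5, 20, 60, 120, 120, 0.
g_2(k) for k = 0…6: 1, 2, 4, 8, 16, 32, 64.
g_3(k) for k = 0…6: 1, 4, 12, 24, 24, 0, 0.
First combine the last two factors: h(k) = Σ_j C(k,j)·g_2(j)·g_3(k−j) for k = 0…6: 1, 6, 32, 152, 648, 2512, 8992.
c_6 = Σ_k C(6,k)·g_1(k)·h(6−k) = 1·1·8992 + 6·5·2512 + 15·20·648 + 20·60·152 + 15·120·32 + 6·120·6 = 8992 + 75360 + 194400 + 182400 + 57600 + 4320 = 523072.

523072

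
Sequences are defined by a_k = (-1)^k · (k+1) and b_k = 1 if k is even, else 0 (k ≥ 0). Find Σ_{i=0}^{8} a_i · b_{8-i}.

25

Write out a_i and b_{8-i} for i = 0,…,8 and sum the products.
Σ = 1·1 − 2·0 + 3·1 − 4·0 + 5·1 − 6·0 + 7·1 − 8·0 + 9·1 = 25.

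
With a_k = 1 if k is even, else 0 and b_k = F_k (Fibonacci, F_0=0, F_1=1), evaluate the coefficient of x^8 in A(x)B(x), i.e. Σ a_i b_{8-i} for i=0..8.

33

Write out a_i and b_{8-i} for i = 0,…,8 and sum the products.
Σ = 1·21 + 0·13 + 1·8 + 0·5 + 1·3 + 0·2 + 1·1 + 0·1 + 1·0 = 33.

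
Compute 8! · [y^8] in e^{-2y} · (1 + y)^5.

4096

The EGF product rule gives c_8 = Σ_{k_1+k_2=8} C(8; k_1,k_2) · ∏ g_i(k_i), where e^{-2y} gives (-2)^k; (1+y)^5 gives the falling factorial (5)_k.
g_1(k) for k = 0…8: 1, -2, 4, -8, 16, -32, 64, -128, 256.
g_2(k) for k = 0…8: 1, 5, 20, 60, 120, 120, 0, 0, 0.
c_8 = Σ_k C(8,k)·g_1(k)·g_2(8−k) = 56·(-8)·120 + 70·16·120 + 56·(-32)·60 + 28·64·20 + 8·(-128)·5 + 1·256·1 = −53760 + 134400 − 107520 + 35840 − 5120 + 256 = 4096.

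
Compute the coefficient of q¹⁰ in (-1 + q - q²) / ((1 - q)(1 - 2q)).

The denominator gives the recurrence a_n = 3a_(n−1) − 2a_(n−2) for n ≥ 3; the numerator fixes a_0 = -1, a_1 = -2, a_2 = -5.
Iterating: -1, -2, -5, -11, -23, -47, -95, -191, -383, -767, -1535, so a_10 = -1535.

-1535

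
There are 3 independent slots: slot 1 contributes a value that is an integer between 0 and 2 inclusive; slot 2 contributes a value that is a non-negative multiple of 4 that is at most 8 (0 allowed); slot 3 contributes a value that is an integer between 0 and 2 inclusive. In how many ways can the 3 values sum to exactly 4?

2

The generating function for the choices is (1 + y + y^2)·(1 + y^4 + y^8)·(1 + y + y^2); the count is [y^4].
(1 + y + y^2) has coefficients 1,1,1 for degrees 0…2.
(1 + y^4 + y^8) has coefficients 1,0,0,0,1 for degrees 0…4.
Finally multiplying by (1 + y + y^2), the product of all factors after the first has coefficients 1,1,1,0,1 for degrees 0…4.
[y^4] = 1·1 + 1·0 + 1·1 = 2.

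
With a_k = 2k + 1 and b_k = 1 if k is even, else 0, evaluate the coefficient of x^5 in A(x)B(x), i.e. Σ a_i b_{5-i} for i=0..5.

21

The convolution is the x^5 coefficient of A(x)B(x).
Σ = 1·0 + 3·1 + 5·0 + 7·1 + 9·0 + 11·1 = 21.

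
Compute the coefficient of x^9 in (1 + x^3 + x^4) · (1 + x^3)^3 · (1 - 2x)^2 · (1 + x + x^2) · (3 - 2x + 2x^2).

21

(1 + x^3 + x^4) has coefficients 1,0,0,1,1 for degrees 0…4.
(1 + x^3)^3 has coefficients 1,0,0,3,0,0,3,0,0,1 for degrees 0…9.
Multiplying by (1 - 2x)^2 gives running coefficients 1,-4,4,3,-12,12,3,-12,12,1 for degrees 0…9.
Multiplying by (1 + x + x^2) gives running coefficients 1,-3,1,3,-5,3,3,3,3,1 for degrees 0…9.
Finally multiplying by (3 - 2x + 2x^2), the product of all factors after the first has coefficients 3,-11,11,1,-19,25,-7,9,9,3 for degrees 0…9.
[x^9] = 1·3 + 1·(-7) + 1·25 = 21.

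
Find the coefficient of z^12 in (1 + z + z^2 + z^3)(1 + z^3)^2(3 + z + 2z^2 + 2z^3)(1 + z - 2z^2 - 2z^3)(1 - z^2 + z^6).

(1 + z + z^2 + z^3) has coefficients 1,1,1,1 for degrees 0…3.
(1 + z^3)^2 has coefficients 1,0,0,2,0,0,1,0,0,0,0,0,0 for degrees 0…12.
Multiplying by (3 + z + 2z^2 + 2z^3) gives running coefficients 3,1,2,8,2,4,7,1,2,2,0,0,0 for degrees 0…12.
Multiplying by (1 + z - 2z^2 - 2z^3) gives running coefficients 3,4,-3,2,4,-14,-9,-4,-19,-12,-4,-8,-4 for degrees 0…12.
Finally multiplying by (1 - z^2 + z^6), the product of all factors after the first has coefficients 3,4,-6,-2,7,-16,-10,14,-13,-6,19,-10,-9 for degrees 0…12.
[z^12] = 1·(-9) + 1·(-10) + 1·19 + 1·(-6) = -6.

-6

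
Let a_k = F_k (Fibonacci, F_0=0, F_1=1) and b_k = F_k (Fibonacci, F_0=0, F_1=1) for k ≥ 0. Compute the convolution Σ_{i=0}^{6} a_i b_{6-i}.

Write out a_i and b_{6-i} for i = 0,…,6 and sum the products.
Σ = 0·8 + 1·5 + 1·3 + 2·2 + 3·1 + 5·1 + 8·0 = 20.

20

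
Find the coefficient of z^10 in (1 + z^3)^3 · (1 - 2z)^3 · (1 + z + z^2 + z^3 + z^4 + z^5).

(1 + z^3)^3 has coefficients 1,0,0,3,0,0,3,0,0,1 for degrees 0…9.
(1 - 2z)^3 has coefficients 1,-6,12,-8,0,0,0,0,0,0,0 for degrees 0…10.
Finally multiplying by (1 + z + z^2 + z^3 + z^4 + z^5), the product of all factors after the first has coefficients 1,-5,7,-1,-1,-1,-2,4,-8,0,0 for degrees 0…10.
[z^10] = 1·0 + 3·4 + 3·(-1) + 1·(-5) = 4.

4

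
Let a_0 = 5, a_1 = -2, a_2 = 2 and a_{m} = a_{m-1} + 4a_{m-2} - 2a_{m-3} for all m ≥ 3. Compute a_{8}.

-416

The ordinary generating function has denominator 1 - t - 4t^2 + 2t^3.
Iterating the recurrence: a_0,…,a_{8} = 5, -2, 2, -16, -4, -72, -56, -336, -416.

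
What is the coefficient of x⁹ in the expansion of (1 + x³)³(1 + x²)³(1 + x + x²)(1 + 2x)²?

(1 + x³)³ has coefficients 1,0,0,3,0,0,3,0,0,1 for degrees 0…9.
(1 + x²)³ has coefficients 1,0,3,0,3,0,1,0,0,0 for degrees 0…9.
Multiplying by (1 + x + x²) gives running coefficients 1,1,4,3,6,3,4,1,1,0 for degrees 0…9.
Finally multiplying by (1 + 2x)², the product of all factors after the first has coefficients 1,5,12,23,34,39,40,29,21,8 for degrees 0…9.
[x⁹] = 1·8 + 3·40 + 3·23 + 1·1 = 198.

198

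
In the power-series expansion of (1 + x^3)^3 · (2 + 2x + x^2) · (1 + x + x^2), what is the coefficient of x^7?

15

(1 + x^3)^3 has coefficients 1,0,0,3,0,0,3,0 for degrees 0…7.
(2 + 2x + x^2) has coefficients 2,2,1,0,0,0,0,0 for degrees 0…7.
Finally multiplying by (1 + x + x^2), the product of all factors after the first has coefficients 2,4,5,3,1,0,0,0 for degrees 0…7.
[x^7] = 1·0 + 3·1 + 3·4 = 15.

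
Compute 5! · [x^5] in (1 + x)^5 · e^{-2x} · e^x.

The EGF product rule gives c_5 = Σ_{k_1+k_2+k_3=5} C(5; k_1,k_2,k_3) · ∏ g_i(k_i), where (1+x)^5 gives the falling factorial (5)_k; e^{-2x} gives (-2)^k; e^x gives (1)^k.
g_1(k) for k = 0…5: 1, 5, 20, 60, 120, 120.
g_2(k) for k = 0…5: 1, -2, 4, -8, 16, -32.
g_3(k) for k = 0…5: 1, 1, 1, 1, 1, 1.
First combine the last two factors: h(k) = Σ_j C(k,j)·g_2(j)·g_3(k−j) for k = 0…5: 1, -1, 1, -1, 1, -1.
c_5 = Σ_k C(5,k)·g_1(k)·h(5−k) = 1·1·(-1) + 5·5·1 + 10·20·(-1) + 10·60·1 + 5·120·(-1) + 1·120·1 = −1 + 25 − 200 + 600 − 600 + 120 = -56.

-56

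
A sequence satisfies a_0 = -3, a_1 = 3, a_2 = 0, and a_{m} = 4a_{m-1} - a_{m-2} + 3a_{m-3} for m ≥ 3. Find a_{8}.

The ordinary generating function has denominator 1 - 4t + t^2 - 3t^3.
Iterating the recurrence: a_0,…,a_{8} = -3, 3, 0, -12, -39, -144, -573, -2265, -8919.

-8919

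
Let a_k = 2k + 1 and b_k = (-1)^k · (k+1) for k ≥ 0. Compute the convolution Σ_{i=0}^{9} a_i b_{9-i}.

The convolution is the t^9 coefficient of A(t)B(t).
Σ = 1·(-10) + 3·9 + 5·(-8) + 7·7 + 9·(-6) + 11·5 + 13·(-4) + 15·3 + 17·(-2) + 19·1 = 5.

5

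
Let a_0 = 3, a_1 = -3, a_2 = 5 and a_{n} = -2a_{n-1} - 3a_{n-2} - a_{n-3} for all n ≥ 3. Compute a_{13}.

The ordinary generating function has denominator 1 + 2q + 3q^2 + q^3.
Iterating the recurrence: a_0,…,a_{13} = 3, -3, 5, -4, -4, 15, -14, -13, 53, -53, -40, 186, -199, -120.

-120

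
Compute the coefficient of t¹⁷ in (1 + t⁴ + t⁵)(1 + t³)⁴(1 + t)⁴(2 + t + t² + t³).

(1 + t⁴ + t⁵) has coefficients 1,0,0,0,1,1 for degrees 0…5.
(1 + t³)⁴ has coefficients 1,0,0,4,0,0,6,0,0,4,0,0,1,0,0,0,0,0 for degrees 0…17.
Multiplying by (1 + t)⁴ gives running coefficients 1,4,6,8,17,24,22,28,36,28,22,24,17,8,6,4,1,0 for degrees 0…17.
Finally multiplying by (2 + t + t² + t³), the product of all factors after the first has coefficients 2,9,17,27,52,79,93,119,146,142,136,134,108,79,61,39,20,11 for degrees 0…17.
[t¹⁷] = 1·11 + 1·79 + 1·108 = 198.

198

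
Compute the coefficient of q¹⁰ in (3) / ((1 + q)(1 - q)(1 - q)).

The denominator gives the recurrence a_n = a_(n−1) + a_(n−2) − a_(n−3) for n ≥ 3; the numerator fixes a_0 = 3, a_1 = 3, a_2 = 6.
Iterating: 3, 3, 6, 6, 9, 9, 12, 12, 15, 15, 18, so a_10 = 18.

18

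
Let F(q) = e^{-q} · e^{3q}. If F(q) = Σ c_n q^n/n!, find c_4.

16

The EGF product rule gives c_4 = Σ_{k_1+k_2=4} C(4; k_1,k_2) · ∏ g_i(k_i), where e^{-q} gives (-1)^k; e^{3q} gives (3)^k.
g_1(k) for k = 0…4: 1, -1, 1, -1, 1.
g_2(k) for k = 0…4: 1, 3, 9, 27, 81.
c_4 = Σ_k C(4,k)·g_1(k)·g_2(4−k) = 1·1·81 + 4·(-1)·27 + 6·1·9 + 4·(-1)·3 + 1·1·1 = 81 − 108 + 54 − 12 + 1 = 16.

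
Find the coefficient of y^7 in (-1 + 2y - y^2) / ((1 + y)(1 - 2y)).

-20

The denominator gives the recurrence a_n = a_(n−1) + 2a_(n−2) for n ≥ 3; the numerator fixes a_0 = -1, a_1 = 1, a_2 = -2.
Iterating: -1, 1, -2, 0, -4, -4, -12, -20, so a_7 = -20.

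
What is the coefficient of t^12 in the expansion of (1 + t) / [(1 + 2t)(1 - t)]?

1366

Partial fractions give a closed form: a_n = (1/3)·(-2)^n + (2/3)·1^n.
At n = 12: a_12 = 1366.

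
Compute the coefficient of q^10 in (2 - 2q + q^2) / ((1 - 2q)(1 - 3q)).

253319

The denominator gives the recurrence a_n = 5a_(n−1) − 6a_(n−2) for n ≥ 3; the numerator fixes a_0 = 2, a_1 = 8, a_2 = 29.
Iterating: 2, 8, 29, 97, 311, 973, 2999, 9157, 27791, 84013, 253319, so a_10 = 253319.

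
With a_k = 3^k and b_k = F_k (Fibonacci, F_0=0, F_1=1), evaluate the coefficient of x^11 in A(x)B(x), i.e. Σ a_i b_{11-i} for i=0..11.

The convolution is the t^11 coefficient of A(t)B(t).
Σ = 1·89 + 3·55 + 9·34 + 27·21 + 81·13 + 243·8 + 729·5 + 2187·3 + 6561·2 + 19683·1 + 59049·1 + 177147·0 = 106184.

106184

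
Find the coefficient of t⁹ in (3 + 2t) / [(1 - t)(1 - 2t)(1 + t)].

The denominator gives the recurrence a_n = 2a_(n−1) + a_(n−2) − 2a_(n−3) for n ≥ 3; the numerator fixes a_0 = 3, a_1 = 8, a_2 = 19.
Iterating: 3, 8, 19, 40, 83, 168, 339, 680, 1363, 2728, so a_9 = 2728.

2728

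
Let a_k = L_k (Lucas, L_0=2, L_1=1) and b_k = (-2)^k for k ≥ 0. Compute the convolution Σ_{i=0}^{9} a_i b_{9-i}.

Write out a_i and b_{9-i} for i = 0,…,9 and sum the products.
Σ = 2·(-512) + 1·256 + 3·(-128) + 4·64 + 7·(-32) + 11·16 + 18·(-8) + 29·4 + 47·(-2) + 76·1 = -990.

-990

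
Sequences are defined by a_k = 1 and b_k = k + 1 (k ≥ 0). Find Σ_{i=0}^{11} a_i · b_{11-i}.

78

This is [x^11] in the product of the two ordinary generating functions.
Σ = 1·12 + 1·11 + 1·10 + 1·9 + 1·8 + 1·7 + 1·6 + 1·5 + 1·4 + 1·3 + 1·2 + 1·1 = 78.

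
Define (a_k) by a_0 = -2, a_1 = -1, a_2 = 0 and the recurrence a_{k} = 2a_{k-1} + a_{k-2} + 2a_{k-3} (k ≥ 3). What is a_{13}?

The ordinary generating function has denominator 1 - 2x - x^2 - 2x^3.
Iterating the recurrence: a_0,…,a_{13} = -2, -1, 0, -5, -12, -29, -80, -213, -564, -1501, -3992, -10613, -28220, -75037.

-75037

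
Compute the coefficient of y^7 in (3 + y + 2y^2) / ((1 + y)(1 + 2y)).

-764

The denominator gives the recurrence a_n = −3a_(n−1) − 2a_(n−2) for n ≥ 3; the numerator fixes a_0 = 3, a_1 = -8, a_2 = 20.
Iterating: 3, -8, 20, -44, 92, -188, 380, -764, so a_7 = -764.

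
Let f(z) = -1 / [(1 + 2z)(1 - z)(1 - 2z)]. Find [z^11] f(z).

-1365

Partial fractions give a closed form: a_n = (-1/3)·(-2)^n + (1/3)·1^n + (-1)·2^n.
At n = 11: a_11 = -1365.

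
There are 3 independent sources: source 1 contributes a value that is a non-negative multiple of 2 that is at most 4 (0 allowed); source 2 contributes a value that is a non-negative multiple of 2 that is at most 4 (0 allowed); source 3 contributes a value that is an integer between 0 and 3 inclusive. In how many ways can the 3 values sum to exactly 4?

The generating function for the choices is (1 + y² + y⁴)·(1 + y² + y⁴)·(1 + y + y² + y³); the count is [y⁴].
(1 + y² + y⁴) has coefficients 1,0,1,0,1 for degrees 0…4.
(1 + y² + y⁴) has coefficients 1,0,1,0,1 for degrees 0…4.
Finally multiplying by (1 + y + y² + y³), the product of all factors after the first has coefficients 1,1,2,2,2 for degrees 0…4.
[y⁴] = 1·2 + 1·2 + 1·1 = 5.

5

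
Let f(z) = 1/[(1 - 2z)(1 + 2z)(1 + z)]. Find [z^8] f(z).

Partial fractions give a closed form: a_n = (1/3)·2^n + (1)·(-2)^n + (-1/3)·(-1)^n.
At n = 8: a_8 = 341.

341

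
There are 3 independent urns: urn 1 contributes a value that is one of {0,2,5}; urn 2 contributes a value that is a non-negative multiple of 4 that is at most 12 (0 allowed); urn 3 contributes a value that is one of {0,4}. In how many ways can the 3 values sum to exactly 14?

2

The generating function for the choices is (1 + y^2 + y^5)·(1 + y^4 + y^8 + y^12)·(1 + y^4); the count is [y^14].
(1 + y^2 + y^5) has coefficients 1,0,1,0,0,1 for degrees 0…5.
(1 + y^4 + y^8 + y^12) has coefficients 1,0,0,0,1,0,0,0,1,0,0,0,1,0,0 for degrees 0…14.
Finally multiplying by (1 + y^4), the product of all factors after the first has coefficients 1,0,0,0,2,0,0,0,2,0,0,0,2,0,0 for degrees 0…14.
[y^14] = 1·0 + 1·2 + 1·0 = 2.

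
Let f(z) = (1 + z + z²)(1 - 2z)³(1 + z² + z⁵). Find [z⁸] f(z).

(1 + z + z²) has coefficients 1,1,1 for degrees 0…2.
(1 - 2z)³ has coefficients 1,-6,12,-8,0,0,0,0,0 for degrees 0…8.
Finally multiplying by (1 + z² + z⁵), the product of all factors after the first has coefficients 1,-6,13,-14,12,-7,-6,12,-8 for degrees 0…8.
[z⁸] = 1·(-8) + 1·12 + 1·(-6) = -2.

-2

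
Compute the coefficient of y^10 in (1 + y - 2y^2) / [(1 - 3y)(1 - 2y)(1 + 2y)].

117074

Partial fractions give a closed form: a_n = (2)·3^n + (-1)·2^n.
At n = 10: a_10 = 117074.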